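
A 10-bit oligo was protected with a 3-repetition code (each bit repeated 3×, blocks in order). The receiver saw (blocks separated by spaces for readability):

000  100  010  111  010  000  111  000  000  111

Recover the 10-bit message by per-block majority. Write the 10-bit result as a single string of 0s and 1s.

Block 1 (000): 0 ones → 0
Block 2 (100): 1 one → 0
Block 3 (010): 1 one → 0
Block 4 (111): 3 ones → 1
Block 5 (010): 1 one → 0
Block 6 (000): 0 ones → 0
Block 7 (111): 3 ones → 1
Block 8 (000): 0 ones → 0
Block 9 (000): 0 ones → 0
Block 10 (111): 3 ones → 1

0001001001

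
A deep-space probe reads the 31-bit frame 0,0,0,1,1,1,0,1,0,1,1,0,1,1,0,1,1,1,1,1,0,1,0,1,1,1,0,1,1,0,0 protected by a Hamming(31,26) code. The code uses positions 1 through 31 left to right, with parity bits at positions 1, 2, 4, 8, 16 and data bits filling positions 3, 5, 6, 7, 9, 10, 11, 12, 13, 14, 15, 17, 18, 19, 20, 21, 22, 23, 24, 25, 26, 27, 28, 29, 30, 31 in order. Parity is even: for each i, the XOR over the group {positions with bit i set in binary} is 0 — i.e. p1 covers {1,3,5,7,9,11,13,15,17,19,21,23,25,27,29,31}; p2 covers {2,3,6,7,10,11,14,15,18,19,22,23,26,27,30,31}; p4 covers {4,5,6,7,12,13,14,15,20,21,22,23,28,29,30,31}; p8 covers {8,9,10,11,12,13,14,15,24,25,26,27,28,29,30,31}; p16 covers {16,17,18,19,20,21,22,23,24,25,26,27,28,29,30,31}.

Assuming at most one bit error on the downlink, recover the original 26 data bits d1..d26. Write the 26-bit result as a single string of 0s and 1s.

01100110110111111011101100

s1 (pos 1,3,5,7,9,11,13,15,17,19,21,23,25,27,29,31): 0⊕0⊕1⊕0⊕0⊕1⊕1⊕0⊕1⊕1⊕0⊕0⊕1⊕0⊕1⊕0 = 1
s2 (pos 2,3,6,7,10,11,14,15,18,19,22,23,26,27,30,31): 0⊕0⊕1⊕0⊕1⊕1⊕1⊕0⊕1⊕1⊕1⊕0⊕1⊕0⊕0⊕0 = 0
s4 (pos 4,5,6,7,12,13,14,15,20,21,22,23,28,29,30,31): 1⊕1⊕1⊕0⊕0⊕1⊕1⊕0⊕1⊕0⊕1⊕0⊕1⊕1⊕0⊕0 = 1
s8 (pos 8,9,10,11,12,13,14,15,24,25,26,27,28,29,30,31): 1⊕0⊕1⊕1⊕0⊕1⊕1⊕0⊕1⊕1⊕1⊕0⊕1⊕1⊕0⊕0 = 0
s16 (pos 16,17,18,19,20,21,22,23,24,25,26,27,28,29,30,31): 1⊕1⊕1⊕1⊕1⊕0⊕1⊕0⊕1⊕1⊕1⊕0⊕1⊕1⊕0⊕0 = 1
Syndrome s16…s1 = 10101 → error at position 21.
Flip position 21: 0001110101101101111101011101100 → 0001110101101101111111011101100
Read data bits from positions 3,5,6,7,9,10,11,12,13,14,15,17,18,19,20,21,22,23,24,25,26,27,28,29,30,31: 01100110110111111011101100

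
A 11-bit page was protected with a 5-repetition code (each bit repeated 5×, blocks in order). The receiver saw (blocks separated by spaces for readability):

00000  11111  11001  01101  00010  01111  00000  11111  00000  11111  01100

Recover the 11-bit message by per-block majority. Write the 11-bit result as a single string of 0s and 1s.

Block 1 (00000): 0 ones → 0
Block 2 (11111): 5 ones → 1
Block 3 (11001): 3 ones → 1
Block 4 (01101): 3 ones → 1
Block 5 (00010): 1 one → 0
Block 6 (01111): 4 ones → 1
Block 7 (00000): 0 ones → 0
Block 8 (11111): 5 ones → 1
Block 9 (00000): 0 ones → 0
Block 10 (11111): 5 ones → 1
Block 11 (01100): 2 ones → 0

01110101010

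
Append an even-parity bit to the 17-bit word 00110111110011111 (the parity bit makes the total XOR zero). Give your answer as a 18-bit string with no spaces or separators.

001101111100111110

XOR of the 17 data bits: 0⊕0⊕1⊕1⊕0⊕1⊕1⊕1⊕1⊕1⊕0⊕0⊕1⊕1⊕1⊕1⊕1 = 0
Parity bit = 0 (so all 18 bits XOR to 0).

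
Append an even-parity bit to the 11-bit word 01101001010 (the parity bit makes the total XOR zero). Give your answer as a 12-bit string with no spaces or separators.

XOR of the 11 data bits: 0⊕1⊕1⊕0⊕1⊕0⊕0⊕1⊕0⊕1⊕0 = 1
Parity bit = 1 (so all 12 bits XOR to 0).

011010010101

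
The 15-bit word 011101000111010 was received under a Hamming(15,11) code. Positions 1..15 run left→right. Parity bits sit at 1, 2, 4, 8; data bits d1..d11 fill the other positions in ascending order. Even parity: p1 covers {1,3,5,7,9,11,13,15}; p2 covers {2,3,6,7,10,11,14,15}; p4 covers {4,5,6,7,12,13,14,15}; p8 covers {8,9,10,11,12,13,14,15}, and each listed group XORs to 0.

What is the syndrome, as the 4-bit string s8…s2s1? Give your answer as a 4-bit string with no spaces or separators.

0000

s1 (pos 1,3,5,7,9,11,13,15): 0⊕1⊕0⊕0⊕0⊕1⊕0⊕0 = 0
s2 (pos 2,3,6,7,10,11,14,15): 1⊕1⊕1⊕0⊕1⊕1⊕1⊕0 = 0
s4 (pos 4,5,6,7,12,13,14,15): 1⊕0⊕1⊕0⊕1⊕0⊕1⊕0 = 0
s8 (pos 8,9,10,11,12,13,14,15): 0⊕0⊕1⊕1⊕1⊕0⊕1⊕0 = 0
Syndrome s8…s1 = 0000 → no error.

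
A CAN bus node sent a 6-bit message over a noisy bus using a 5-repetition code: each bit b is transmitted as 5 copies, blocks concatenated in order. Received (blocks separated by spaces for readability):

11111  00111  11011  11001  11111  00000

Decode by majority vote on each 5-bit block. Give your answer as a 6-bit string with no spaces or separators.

Block 1 (11111): 5 ones → 1
Block 2 (00111): 3 ones → 1
Block 3 (11011): 4 ones → 1
Block 4 (11001): 3 ones → 1
Block 5 (11111): 5 ones → 1
Block 6 (00000): 0 ones → 0

111110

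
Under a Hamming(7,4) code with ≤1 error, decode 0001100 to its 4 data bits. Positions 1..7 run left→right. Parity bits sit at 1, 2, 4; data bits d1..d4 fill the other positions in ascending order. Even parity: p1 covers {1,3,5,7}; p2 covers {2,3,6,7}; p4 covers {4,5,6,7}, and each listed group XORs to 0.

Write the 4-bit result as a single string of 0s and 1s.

0100

s1 (pos 1,3,5,7): 0⊕0⊕1⊕0 = 1
s2 (pos 2,3,6,7): 0⊕0⊕0⊕0 = 0
s4 (pos 4,5,6,7): 1⊕1⊕0⊕0 = 0
Syndrome s4…s1 = 001 → error at position 1.
Flip position 1: 0001100 → 1001100
Read data bits from positions 3,5,6,7: 0100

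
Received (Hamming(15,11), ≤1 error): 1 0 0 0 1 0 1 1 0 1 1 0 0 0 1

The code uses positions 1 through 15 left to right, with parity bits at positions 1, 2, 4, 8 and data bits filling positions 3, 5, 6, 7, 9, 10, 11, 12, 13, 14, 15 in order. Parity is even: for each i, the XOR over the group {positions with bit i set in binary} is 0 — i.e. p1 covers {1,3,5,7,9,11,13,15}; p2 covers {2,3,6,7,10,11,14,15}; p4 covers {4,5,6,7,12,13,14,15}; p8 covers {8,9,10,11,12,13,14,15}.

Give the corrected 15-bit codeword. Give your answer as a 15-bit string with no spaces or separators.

100000110110001

s1 (pos 1,3,5,7,9,11,13,15): 1⊕0⊕1⊕1⊕0⊕1⊕0⊕1 = 1
s2 (pos 2,3,6,7,10,11,14,15): 0⊕0⊕0⊕1⊕1⊕1⊕0⊕1 = 0
s4 (pos 4,5,6,7,12,13,14,15): 0⊕1⊕0⊕1⊕0⊕0⊕0⊕1 = 1
s8 (pos 8,9,10,11,12,13,14,15): 1⊕0⊕1⊕1⊕0⊕0⊕0⊕1 = 0
Syndrome s8…s1 = 0101 → error at position 5.
Flip position 5: 100010110110001 → 100000110110001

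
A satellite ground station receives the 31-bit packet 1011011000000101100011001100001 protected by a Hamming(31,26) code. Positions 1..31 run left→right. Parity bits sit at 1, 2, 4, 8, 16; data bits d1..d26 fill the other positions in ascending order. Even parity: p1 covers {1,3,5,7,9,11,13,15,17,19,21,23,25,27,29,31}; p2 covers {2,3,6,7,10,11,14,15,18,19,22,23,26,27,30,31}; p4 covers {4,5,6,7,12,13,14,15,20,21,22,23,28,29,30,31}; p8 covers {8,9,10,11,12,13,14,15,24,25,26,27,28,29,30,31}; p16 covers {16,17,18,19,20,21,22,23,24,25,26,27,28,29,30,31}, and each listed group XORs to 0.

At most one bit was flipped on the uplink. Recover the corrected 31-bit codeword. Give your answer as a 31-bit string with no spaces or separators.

1011011000000101100011101100001

s1 (pos 1,3,5,7,9,11,13,15,17,19,21,23,25,27,29,31): 1⊕1⊕0⊕1⊕0⊕0⊕0⊕0⊕1⊕0⊕1⊕0⊕1⊕0⊕0⊕1 = 1
s2 (pos 2,3,6,7,10,11,14,15,18,19,22,23,26,27,30,31): 0⊕1⊕1⊕1⊕0⊕0⊕1⊕0⊕0⊕0⊕1⊕0⊕1⊕0⊕0⊕1 = 1
s4 (pos 4,5,6,7,12,13,14,15,20,21,22,23,28,29,30,31): 1⊕0⊕1⊕1⊕0⊕0⊕1⊕0⊕0⊕1⊕1⊕0⊕0⊕0⊕0⊕1 = 1
s8 (pos 8,9,10,11,12,13,14,15,24,25,26,27,28,29,30,31): 0⊕0⊕0⊕0⊕0⊕0⊕1⊕0⊕0⊕1⊕1⊕0⊕0⊕0⊕0⊕1 = 0
s16 (pos 16,17,18,19,20,21,22,23,24,25,26,27,28,29,30,31): 1⊕1⊕0⊕0⊕0⊕1⊕1⊕0⊕0⊕1⊕1⊕0⊕0⊕0⊕0⊕1 = 1
Syndrome s16…s1 = 10111 → error at position 23.
Flip position 23: 1011011000000101100011001100001 → 1011011000000101100011101100001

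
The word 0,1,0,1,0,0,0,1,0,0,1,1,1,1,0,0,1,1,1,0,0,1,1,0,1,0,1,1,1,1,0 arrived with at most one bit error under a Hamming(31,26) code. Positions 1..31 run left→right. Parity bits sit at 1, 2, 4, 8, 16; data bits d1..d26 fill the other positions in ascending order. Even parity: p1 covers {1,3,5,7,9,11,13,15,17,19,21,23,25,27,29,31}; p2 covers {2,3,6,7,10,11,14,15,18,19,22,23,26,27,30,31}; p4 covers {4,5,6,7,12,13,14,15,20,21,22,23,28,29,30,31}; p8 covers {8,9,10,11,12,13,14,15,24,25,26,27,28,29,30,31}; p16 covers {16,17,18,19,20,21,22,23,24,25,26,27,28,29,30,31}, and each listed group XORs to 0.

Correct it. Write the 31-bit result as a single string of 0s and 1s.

s1 (pos 1,3,5,7,9,11,13,15,17,19,21,23,25,27,29,31): 0⊕0⊕0⊕0⊕0⊕1⊕1⊕0⊕1⊕1⊕0⊕1⊕1⊕1⊕1⊕0 = 0
s2 (pos 2,3,6,7,10,11,14,15,18,19,22,23,26,27,30,31): 1⊕0⊕0⊕0⊕0⊕1⊕1⊕0⊕1⊕1⊕1⊕1⊕0⊕1⊕1⊕0 = 1
s4 (pos 4,5,6,7,12,13,14,15,20,21,22,23,28,29,30,31): 1⊕0⊕0⊕0⊕1⊕1⊕1⊕0⊕0⊕0⊕1⊕1⊕1⊕1⊕1⊕0 = 1
s8 (pos 8,9,10,11,12,13,14,15,24,25,26,27,28,29,30,31): 1⊕0⊕0⊕1⊕1⊕1⊕1⊕0⊕0⊕1⊕0⊕1⊕1⊕1⊕1⊕0 = 0
s16 (pos 16,17,18,19,20,21,22,23,24,25,26,27,28,29,30,31): 0⊕1⊕1⊕1⊕0⊕0⊕1⊕1⊕0⊕1⊕0⊕1⊕1⊕1⊕1⊕0 = 0
Syndrome s16…s1 = 00110 → error at position 6.
Flip position 6: 0101000100111100111001101011110 → 0101010100111100111001101011110

0101010100111100111001101011110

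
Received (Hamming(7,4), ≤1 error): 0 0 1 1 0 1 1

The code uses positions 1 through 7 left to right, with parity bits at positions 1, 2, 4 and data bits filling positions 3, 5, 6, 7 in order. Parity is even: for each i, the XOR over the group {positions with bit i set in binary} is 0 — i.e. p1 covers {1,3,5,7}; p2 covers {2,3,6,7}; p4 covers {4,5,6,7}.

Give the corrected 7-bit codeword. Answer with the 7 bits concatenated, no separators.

s1 (pos 1,3,5,7): 0⊕1⊕0⊕1 = 0
s2 (pos 2,3,6,7): 0⊕1⊕1⊕1 = 1
s4 (pos 4,5,6,7): 1⊕0⊕1⊕1 = 1
Syndrome s4…s1 = 110 → error at position 6.
Flip position 6: 0011011 → 0011001

0011001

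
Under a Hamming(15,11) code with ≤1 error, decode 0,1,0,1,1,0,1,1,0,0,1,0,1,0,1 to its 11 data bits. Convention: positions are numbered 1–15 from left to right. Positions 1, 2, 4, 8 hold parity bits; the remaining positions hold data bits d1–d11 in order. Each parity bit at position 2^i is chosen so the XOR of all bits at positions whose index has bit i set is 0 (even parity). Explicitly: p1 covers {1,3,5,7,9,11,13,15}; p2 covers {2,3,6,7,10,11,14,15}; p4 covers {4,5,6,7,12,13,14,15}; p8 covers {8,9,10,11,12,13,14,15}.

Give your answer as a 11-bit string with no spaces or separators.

00010010101

s1 (pos 1,3,5,7,9,11,13,15): 0⊕0⊕1⊕1⊕0⊕1⊕1⊕1 = 1
s2 (pos 2,3,6,7,10,11,14,15): 1⊕0⊕0⊕1⊕0⊕1⊕0⊕1 = 0
s4 (pos 4,5,6,7,12,13,14,15): 1⊕1⊕0⊕1⊕0⊕1⊕0⊕1 = 1
s8 (pos 8,9,10,11,12,13,14,15): 1⊕0⊕0⊕1⊕0⊕1⊕0⊕1 = 0
Syndrome s8…s1 = 0101 → error at position 5.
Flip position 5: 010110110010101 → 010100110010101
Read data bits from positions 3,5,6,7,9,10,11,12,13,14,15: 00010010101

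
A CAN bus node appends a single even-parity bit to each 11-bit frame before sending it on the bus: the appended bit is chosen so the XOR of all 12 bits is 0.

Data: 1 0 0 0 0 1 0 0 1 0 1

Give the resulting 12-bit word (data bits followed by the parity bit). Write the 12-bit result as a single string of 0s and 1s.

100001001010

XOR of the 11 data bits: 1⊕0⊕0⊕0⊕0⊕1⊕0⊕0⊕1⊕0⊕1 = 0
Parity bit = 0 (so all 12 bits XOR to 0).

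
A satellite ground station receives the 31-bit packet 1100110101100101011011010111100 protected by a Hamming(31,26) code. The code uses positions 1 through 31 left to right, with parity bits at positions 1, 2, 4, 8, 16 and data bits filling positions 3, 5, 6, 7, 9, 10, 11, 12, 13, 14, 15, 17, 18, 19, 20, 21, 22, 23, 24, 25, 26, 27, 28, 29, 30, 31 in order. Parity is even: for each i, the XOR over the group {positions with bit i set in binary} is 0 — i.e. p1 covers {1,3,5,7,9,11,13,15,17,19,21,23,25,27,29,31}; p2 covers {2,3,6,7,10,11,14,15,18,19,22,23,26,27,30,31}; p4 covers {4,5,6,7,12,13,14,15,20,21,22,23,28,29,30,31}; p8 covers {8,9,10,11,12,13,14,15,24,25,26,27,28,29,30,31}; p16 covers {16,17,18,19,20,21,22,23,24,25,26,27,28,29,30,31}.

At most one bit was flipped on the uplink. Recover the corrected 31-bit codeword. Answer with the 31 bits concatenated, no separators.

1100110101101101011011010111100

s1 (pos 1,3,5,7,9,11,13,15,17,19,21,23,25,27,29,31): 1⊕0⊕1⊕0⊕0⊕1⊕0⊕0⊕0⊕1⊕1⊕0⊕0⊕1⊕1⊕0 = 1
s2 (pos 2,3,6,7,10,11,14,15,18,19,22,23,26,27,30,31): 1⊕0⊕1⊕0⊕1⊕1⊕1⊕0⊕1⊕1⊕1⊕0⊕1⊕1⊕0⊕0 = 0
s4 (pos 4,5,6,7,12,13,14,15,20,21,22,23,28,29,30,31): 0⊕1⊕1⊕0⊕0⊕0⊕1⊕0⊕0⊕1⊕1⊕0⊕1⊕1⊕0⊕0 = 1
s8 (pos 8,9,10,11,12,13,14,15,24,25,26,27,28,29,30,31): 1⊕0⊕1⊕1⊕0⊕0⊕1⊕0⊕1⊕0⊕1⊕1⊕1⊕1⊕0⊕0 = 1
s16 (pos 16,17,18,19,20,21,22,23,24,25,26,27,28,29,30,31): 1⊕0⊕1⊕1⊕0⊕1⊕1⊕0⊕1⊕0⊕1⊕1⊕1⊕1⊕0⊕0 = 0
Syndrome s16…s1 = 01101 → error at position 13.
Flip position 13: 1100110101100101011011010111100 → 1100110101101101011011010111100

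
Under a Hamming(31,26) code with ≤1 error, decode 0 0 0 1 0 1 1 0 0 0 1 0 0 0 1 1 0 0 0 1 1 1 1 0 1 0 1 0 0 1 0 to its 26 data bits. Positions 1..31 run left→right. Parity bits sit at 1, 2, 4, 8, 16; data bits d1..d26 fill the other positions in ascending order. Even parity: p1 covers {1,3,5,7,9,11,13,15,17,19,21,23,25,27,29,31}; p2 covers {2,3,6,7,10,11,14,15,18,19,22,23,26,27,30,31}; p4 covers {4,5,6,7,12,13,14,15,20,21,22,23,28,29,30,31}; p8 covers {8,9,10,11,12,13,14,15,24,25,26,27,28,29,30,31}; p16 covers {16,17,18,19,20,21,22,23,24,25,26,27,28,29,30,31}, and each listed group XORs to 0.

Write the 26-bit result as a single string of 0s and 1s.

s1 (pos 1,3,5,7,9,11,13,15,17,19,21,23,25,27,29,31): 0⊕0⊕0⊕1⊕0⊕1⊕0⊕1⊕0⊕0⊕1⊕1⊕1⊕1⊕0⊕0 = 1
s2 (pos 2,3,6,7,10,11,14,15,18,19,22,23,26,27,30,31): 0⊕0⊕1⊕1⊕0⊕1⊕0⊕1⊕0⊕0⊕1⊕1⊕0⊕1⊕1⊕0 = 0
s4 (pos 4,5,6,7,12,13,14,15,20,21,22,23,28,29,30,31): 1⊕0⊕1⊕1⊕0⊕0⊕0⊕1⊕1⊕1⊕1⊕1⊕0⊕0⊕1⊕0 = 1
s8 (pos 8,9,10,11,12,13,14,15,24,25,26,27,28,29,30,31): 0⊕0⊕0⊕1⊕0⊕0⊕0⊕1⊕0⊕1⊕0⊕1⊕0⊕0⊕1⊕0 = 1
s16 (pos 16,17,18,19,20,21,22,23,24,25,26,27,28,29,30,31): 1⊕0⊕0⊕0⊕1⊕1⊕1⊕1⊕0⊕1⊕0⊕1⊕0⊕0⊕1⊕0 = 0
Syndrome s16…s1 = 01101 → error at position 13.
Flip position 13: 0001011000100011000111101010010 → 0001011000101011000111101010010
Read data bits from positions 3,5,6,7,9,10,11,12,13,14,15,17,18,19,20,21,22,23,24,25,26,27,28,29,30,31: 00110010101000111101010010

00110010101000111101010010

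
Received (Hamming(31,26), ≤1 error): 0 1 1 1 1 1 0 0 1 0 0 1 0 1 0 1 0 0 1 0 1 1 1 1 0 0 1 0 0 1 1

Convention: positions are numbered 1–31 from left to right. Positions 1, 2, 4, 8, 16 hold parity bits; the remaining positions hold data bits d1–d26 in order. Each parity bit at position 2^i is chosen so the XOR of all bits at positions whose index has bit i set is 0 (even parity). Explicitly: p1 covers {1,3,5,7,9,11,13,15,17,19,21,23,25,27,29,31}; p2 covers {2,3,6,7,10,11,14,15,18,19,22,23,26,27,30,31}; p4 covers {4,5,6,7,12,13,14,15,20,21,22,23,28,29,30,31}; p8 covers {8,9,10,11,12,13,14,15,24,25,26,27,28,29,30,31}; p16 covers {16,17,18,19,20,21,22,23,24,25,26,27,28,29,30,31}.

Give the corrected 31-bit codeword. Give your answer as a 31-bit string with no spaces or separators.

s1 (pos 1,3,5,7,9,11,13,15,17,19,21,23,25,27,29,31): 0⊕1⊕1⊕0⊕1⊕0⊕0⊕0⊕0⊕1⊕1⊕1⊕0⊕1⊕0⊕1 = 0
s2 (pos 2,3,6,7,10,11,14,15,18,19,22,23,26,27,30,31): 1⊕1⊕1⊕0⊕0⊕0⊕1⊕0⊕0⊕1⊕1⊕1⊕0⊕1⊕1⊕1 = 0
s4 (pos 4,5,6,7,12,13,14,15,20,21,22,23,28,29,30,31): 1⊕1⊕1⊕0⊕1⊕0⊕1⊕0⊕0⊕1⊕1⊕1⊕0⊕0⊕1⊕1 = 0
s8 (pos 8,9,10,11,12,13,14,15,24,25,26,27,28,29,30,31): 0⊕1⊕0⊕0⊕1⊕0⊕1⊕0⊕1⊕0⊕0⊕1⊕0⊕0⊕1⊕1 = 1
s16 (pos 16,17,18,19,20,21,22,23,24,25,26,27,28,29,30,31): 1⊕0⊕0⊕1⊕0⊕1⊕1⊕1⊕1⊕0⊕0⊕1⊕0⊕0⊕1⊕1 = 1
Syndrome s16…s1 = 11000 → error at position 24.
Flip position 24: 0111110010010101001011110010011 → 0111110010010101001011100010011

0111110010010101001011100010011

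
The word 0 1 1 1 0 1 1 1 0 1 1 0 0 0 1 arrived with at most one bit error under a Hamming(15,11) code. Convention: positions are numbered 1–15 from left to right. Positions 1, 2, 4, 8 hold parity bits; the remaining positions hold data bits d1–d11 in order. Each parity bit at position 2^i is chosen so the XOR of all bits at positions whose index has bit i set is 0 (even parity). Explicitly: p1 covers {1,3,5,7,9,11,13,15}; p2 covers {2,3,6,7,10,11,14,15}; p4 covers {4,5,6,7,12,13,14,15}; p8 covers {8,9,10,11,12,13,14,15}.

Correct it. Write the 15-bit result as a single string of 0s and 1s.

001101110110001

s1 (pos 1,3,5,7,9,11,13,15): 0⊕1⊕0⊕1⊕0⊕1⊕0⊕1 = 0
s2 (pos 2,3,6,7,10,11,14,15): 1⊕1⊕1⊕1⊕1⊕1⊕0⊕1 = 1
s4 (pos 4,5,6,7,12,13,14,15): 1⊕0⊕1⊕1⊕0⊕0⊕0⊕1 = 0
s8 (pos 8,9,10,11,12,13,14,15): 1⊕0⊕1⊕1⊕0⊕0⊕0⊕1 = 0
Syndrome s8…s1 = 0010 → error at position 2.
Flip position 2: 011101110110001 → 001101110110001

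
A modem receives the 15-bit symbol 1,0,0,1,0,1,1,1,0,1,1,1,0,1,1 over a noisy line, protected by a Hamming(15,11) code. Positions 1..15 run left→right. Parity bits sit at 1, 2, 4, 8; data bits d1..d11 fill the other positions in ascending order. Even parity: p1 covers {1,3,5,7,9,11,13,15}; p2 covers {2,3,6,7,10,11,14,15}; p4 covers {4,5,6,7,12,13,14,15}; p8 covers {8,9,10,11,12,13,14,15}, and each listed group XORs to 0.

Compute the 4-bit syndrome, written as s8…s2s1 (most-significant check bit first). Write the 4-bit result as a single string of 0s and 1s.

0000

s1 (pos 1,3,5,7,9,11,13,15): 1⊕0⊕0⊕1⊕0⊕1⊕0⊕1 = 0
s2 (pos 2,3,6,7,10,11,14,15): 0⊕0⊕1⊕1⊕1⊕1⊕1⊕1 = 0
s4 (pos 4,5,6,7,12,13,14,15): 1⊕0⊕1⊕1⊕1⊕0⊕1⊕1 = 0
s8 (pos 8,9,10,11,12,13,14,15): 1⊕0⊕1⊕1⊕1⊕0⊕1⊕1 = 0
Syndrome s8…s1 = 0000 → no error.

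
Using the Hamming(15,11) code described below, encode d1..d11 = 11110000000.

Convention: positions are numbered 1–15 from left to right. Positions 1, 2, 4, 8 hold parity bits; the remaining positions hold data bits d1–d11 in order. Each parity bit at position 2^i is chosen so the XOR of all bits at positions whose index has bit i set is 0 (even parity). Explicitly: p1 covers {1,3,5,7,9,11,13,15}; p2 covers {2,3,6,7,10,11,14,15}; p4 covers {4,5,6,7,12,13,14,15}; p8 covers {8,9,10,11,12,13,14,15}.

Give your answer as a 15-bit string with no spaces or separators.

111111100000000

Place data at non-parity positions: p1 p2 1 p4 1 1 1 p8 0 0 0 0 0 0 0
p1 (pos 1,3,5,7,9,11,13,15): XOR of data positions = 1⊕1⊕1⊕0⊕0⊕0⊕0 = 1
p2 (pos 2,3,6,7,10,11,14,15): XOR of data positions = 1⊕1⊕1⊕0⊕0⊕0⊕0 = 1
p4 (pos 4,5,6,7,12,13,14,15): XOR of data positions = 1⊕1⊕1⊕0⊕0⊕0⊕0 = 1
p8 (pos 8,9,10,11,12,13,14,15): XOR of data positions = 0⊕0⊕0⊕0⊕0⊕0⊕0 = 0
Codeword: 111111100000000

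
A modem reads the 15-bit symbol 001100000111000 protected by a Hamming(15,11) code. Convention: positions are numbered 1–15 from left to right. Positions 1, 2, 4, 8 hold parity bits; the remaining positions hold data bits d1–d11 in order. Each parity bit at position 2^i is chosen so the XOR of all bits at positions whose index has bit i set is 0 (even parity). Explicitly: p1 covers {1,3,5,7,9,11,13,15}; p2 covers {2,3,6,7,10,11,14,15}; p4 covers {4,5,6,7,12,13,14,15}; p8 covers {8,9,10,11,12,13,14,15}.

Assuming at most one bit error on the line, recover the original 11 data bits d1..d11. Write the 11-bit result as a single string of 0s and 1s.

10000011000

s1 (pos 1,3,5,7,9,11,13,15): 0⊕1⊕0⊕0⊕0⊕1⊕0⊕0 = 0
s2 (pos 2,3,6,7,10,11,14,15): 0⊕1⊕0⊕0⊕1⊕1⊕0⊕0 = 1
s4 (pos 4,5,6,7,12,13,14,15): 1⊕0⊕0⊕0⊕1⊕0⊕0⊕0 = 0
s8 (pos 8,9,10,11,12,13,14,15): 0⊕0⊕1⊕1⊕1⊕0⊕0⊕0 = 1
Syndrome s8…s1 = 1010 → error at position 10.
Flip position 10: 001100000111000 → 001100000011000
Read data bits from positions 3,5,6,7,9,10,11,12,13,14,15: 10000011000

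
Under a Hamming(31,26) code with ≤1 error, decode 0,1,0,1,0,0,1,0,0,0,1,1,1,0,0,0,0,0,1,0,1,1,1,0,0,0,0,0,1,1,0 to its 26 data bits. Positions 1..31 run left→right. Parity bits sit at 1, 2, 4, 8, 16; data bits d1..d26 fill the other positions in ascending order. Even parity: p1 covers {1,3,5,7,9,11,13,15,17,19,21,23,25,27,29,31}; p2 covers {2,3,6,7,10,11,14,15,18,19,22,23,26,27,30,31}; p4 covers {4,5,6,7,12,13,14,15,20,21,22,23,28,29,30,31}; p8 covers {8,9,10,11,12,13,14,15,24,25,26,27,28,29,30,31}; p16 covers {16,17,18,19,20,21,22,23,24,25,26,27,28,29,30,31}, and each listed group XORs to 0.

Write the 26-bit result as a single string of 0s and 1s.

s1 (pos 1,3,5,7,9,11,13,15,17,19,21,23,25,27,29,31): 0⊕0⊕0⊕1⊕0⊕1⊕1⊕0⊕0⊕1⊕1⊕1⊕0⊕0⊕1⊕0 = 1
s2 (pos 2,3,6,7,10,11,14,15,18,19,22,23,26,27,30,31): 1⊕0⊕0⊕1⊕0⊕1⊕0⊕0⊕0⊕1⊕1⊕1⊕0⊕0⊕1⊕0 = 1
s4 (pos 4,5,6,7,12,13,14,15,20,21,22,23,28,29,30,31): 1⊕0⊕0⊕1⊕1⊕1⊕0⊕0⊕0⊕1⊕1⊕1⊕0⊕1⊕1⊕0 = 1
s8 (pos 8,9,10,11,12,13,14,15,24,25,26,27,28,29,30,31): 0⊕0⊕0⊕1⊕1⊕1⊕0⊕0⊕0⊕0⊕0⊕0⊕0⊕1⊕1⊕0 = 1
s16 (pos 16,17,18,19,20,21,22,23,24,25,26,27,28,29,30,31): 0⊕0⊕0⊕1⊕0⊕1⊕1⊕1⊕0⊕0⊕0⊕0⊕0⊕1⊕1⊕0 = 0
Syndrome s16…s1 = 01111 → error at position 15.
Flip position 15: 0101001000111000001011100000110 → 0101001000111010001011100000110
Read data bits from positions 3,5,6,7,9,10,11,12,13,14,15,17,18,19,20,21,22,23,24,25,26,27,28,29,30,31: 00010011101001011100000110

00010011101001011100000110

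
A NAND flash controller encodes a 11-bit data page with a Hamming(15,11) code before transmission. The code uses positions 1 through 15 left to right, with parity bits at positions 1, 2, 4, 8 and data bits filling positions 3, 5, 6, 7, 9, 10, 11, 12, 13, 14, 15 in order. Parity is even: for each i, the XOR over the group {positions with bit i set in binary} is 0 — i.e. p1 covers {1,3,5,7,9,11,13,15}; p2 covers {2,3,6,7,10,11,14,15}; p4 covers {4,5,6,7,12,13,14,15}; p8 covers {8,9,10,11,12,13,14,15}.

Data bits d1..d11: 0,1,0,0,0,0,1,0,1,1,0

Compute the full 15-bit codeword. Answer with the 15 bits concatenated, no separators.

Place data at non-parity positions: p1 p2 0 p4 1 0 0 p8 0 0 1 0 1 1 0
p1 (pos 1,3,5,7,9,11,13,15): XOR of data positions = 0⊕1⊕0⊕0⊕1⊕1⊕0 = 1
p2 (pos 2,3,6,7,10,11,14,15): XOR of data positions = 0⊕0⊕0⊕0⊕1⊕1⊕0 = 0
p4 (pos 4,5,6,7,12,13,14,15): XOR of data positions = 1⊕0⊕0⊕0⊕1⊕1⊕0 = 1
p8 (pos 8,9,10,11,12,13,14,15): XOR of data positions = 0⊕0⊕1⊕0⊕1⊕1⊕0 = 1
Codeword: 100110010010110

100110010010110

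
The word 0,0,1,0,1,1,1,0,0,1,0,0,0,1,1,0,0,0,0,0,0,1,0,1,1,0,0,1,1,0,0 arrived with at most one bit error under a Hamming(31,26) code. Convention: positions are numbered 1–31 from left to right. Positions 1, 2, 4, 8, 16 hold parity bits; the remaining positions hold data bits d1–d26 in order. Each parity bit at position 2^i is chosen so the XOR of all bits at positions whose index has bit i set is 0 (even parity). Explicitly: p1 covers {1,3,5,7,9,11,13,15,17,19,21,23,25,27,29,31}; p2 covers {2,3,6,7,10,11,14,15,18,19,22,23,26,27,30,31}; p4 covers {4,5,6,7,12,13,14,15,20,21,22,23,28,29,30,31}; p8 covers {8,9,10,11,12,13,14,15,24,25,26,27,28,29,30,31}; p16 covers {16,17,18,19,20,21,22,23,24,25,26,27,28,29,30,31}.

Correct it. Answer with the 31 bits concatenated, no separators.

s1 (pos 1,3,5,7,9,11,13,15,17,19,21,23,25,27,29,31): 0⊕1⊕1⊕1⊕0⊕0⊕0⊕1⊕0⊕0⊕0⊕0⊕1⊕0⊕1⊕0 = 0
s2 (pos 2,3,6,7,10,11,14,15,18,19,22,23,26,27,30,31): 0⊕1⊕1⊕1⊕1⊕0⊕1⊕1⊕0⊕0⊕1⊕0⊕0⊕0⊕0⊕0 = 1
s4 (pos 4,5,6,7,12,13,14,15,20,21,22,23,28,29,30,31): 0⊕1⊕1⊕1⊕0⊕0⊕1⊕1⊕0⊕0⊕1⊕0⊕1⊕1⊕0⊕0 = 0
s8 (pos 8,9,10,11,12,13,14,15,24,25,26,27,28,29,30,31): 0⊕0⊕1⊕0⊕0⊕0⊕1⊕1⊕1⊕1⊕0⊕0⊕1⊕1⊕0⊕0 = 1
s16 (pos 16,17,18,19,20,21,22,23,24,25,26,27,28,29,30,31): 0⊕0⊕0⊕0⊕0⊕0⊕1⊕0⊕1⊕1⊕0⊕0⊕1⊕1⊕0⊕0 = 1
Syndrome s16…s1 = 11010 → error at position 26.
Flip position 26: 0010111001000110000001011001100 → 0010111001000110000001011101100

0010111001000110000001011101100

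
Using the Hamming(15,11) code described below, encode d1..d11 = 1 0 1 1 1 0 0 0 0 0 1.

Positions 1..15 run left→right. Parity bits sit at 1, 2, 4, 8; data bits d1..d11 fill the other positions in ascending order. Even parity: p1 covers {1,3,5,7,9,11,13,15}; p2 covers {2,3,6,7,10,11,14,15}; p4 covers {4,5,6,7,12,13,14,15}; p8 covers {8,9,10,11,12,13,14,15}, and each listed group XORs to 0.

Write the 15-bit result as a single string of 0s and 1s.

Place data at non-parity positions: p1 p2 1 p4 0 1 1 p8 1 0 0 0 0 0 1
p1 (pos 1,3,5,7,9,11,13,15): XOR of data positions = 1⊕0⊕1⊕1⊕0⊕0⊕1 = 0
p2 (pos 2,3,6,7,10,11,14,15): XOR of data positions = 1⊕1⊕1⊕0⊕0⊕0⊕1 = 0
p4 (pos 4,5,6,7,12,13,14,15): XOR of data positions = 0⊕1⊕1⊕0⊕0⊕0⊕1 = 1
p8 (pos 8,9,10,11,12,13,14,15): XOR of data positions = 1⊕0⊕0⊕0⊕0⊕0⊕1 = 0
Codeword: 001101101000001

001101101000001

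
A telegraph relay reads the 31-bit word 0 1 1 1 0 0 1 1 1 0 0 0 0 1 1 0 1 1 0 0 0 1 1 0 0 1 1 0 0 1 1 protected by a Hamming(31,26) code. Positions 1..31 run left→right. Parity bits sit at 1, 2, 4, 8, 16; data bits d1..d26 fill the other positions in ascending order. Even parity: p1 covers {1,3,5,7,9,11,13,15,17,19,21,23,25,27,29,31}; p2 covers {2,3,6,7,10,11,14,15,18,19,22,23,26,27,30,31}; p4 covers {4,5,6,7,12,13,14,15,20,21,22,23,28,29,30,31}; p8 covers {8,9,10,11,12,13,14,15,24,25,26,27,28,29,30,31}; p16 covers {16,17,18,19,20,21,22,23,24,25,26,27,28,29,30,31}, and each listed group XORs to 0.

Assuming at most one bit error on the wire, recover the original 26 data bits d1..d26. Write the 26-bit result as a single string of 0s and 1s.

s1 (pos 1,3,5,7,9,11,13,15,17,19,21,23,25,27,29,31): 0⊕1⊕0⊕1⊕1⊕0⊕0⊕1⊕1⊕0⊕0⊕1⊕0⊕1⊕0⊕1 = 0
s2 (pos 2,3,6,7,10,11,14,15,18,19,22,23,26,27,30,31): 1⊕1⊕0⊕1⊕0⊕0⊕1⊕1⊕1⊕0⊕1⊕1⊕1⊕1⊕1⊕1 = 0
s4 (pos 4,5,6,7,12,13,14,15,20,21,22,23,28,29,30,31): 1⊕0⊕0⊕1⊕0⊕0⊕1⊕1⊕0⊕0⊕1⊕1⊕0⊕0⊕1⊕1 = 0
s8 (pos 8,9,10,11,12,13,14,15,24,25,26,27,28,29,30,31): 1⊕1⊕0⊕0⊕0⊕0⊕1⊕1⊕0⊕0⊕1⊕1⊕0⊕0⊕1⊕1 = 0
s16 (pos 16,17,18,19,20,21,22,23,24,25,26,27,28,29,30,31): 0⊕1⊕1⊕0⊕0⊕0⊕1⊕1⊕0⊕0⊕1⊕1⊕0⊕0⊕1⊕1 = 0
Syndrome s16…s1 = 00000 → no error.
Read data bits from positions 3,5,6,7,9,10,11,12,13,14,15,17,18,19,20,21,22,23,24,25,26,27,28,29,30,31: 10011000011110001100110011

10011000011110001100110011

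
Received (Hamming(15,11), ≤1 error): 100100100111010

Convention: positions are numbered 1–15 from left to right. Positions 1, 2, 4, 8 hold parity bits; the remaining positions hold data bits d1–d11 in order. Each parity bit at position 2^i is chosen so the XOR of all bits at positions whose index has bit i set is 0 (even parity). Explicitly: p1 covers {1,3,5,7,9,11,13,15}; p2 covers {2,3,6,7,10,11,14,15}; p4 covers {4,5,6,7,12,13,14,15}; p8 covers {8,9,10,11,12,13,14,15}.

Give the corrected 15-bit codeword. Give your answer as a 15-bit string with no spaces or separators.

000100100111010

s1 (pos 1,3,5,7,9,11,13,15): 1⊕0⊕0⊕1⊕0⊕1⊕0⊕0 = 1
s2 (pos 2,3,6,7,10,11,14,15): 0⊕0⊕0⊕1⊕1⊕1⊕1⊕0 = 0
s4 (pos 4,5,6,7,12,13,14,15): 1⊕0⊕0⊕1⊕1⊕0⊕1⊕0 = 0
s8 (pos 8,9,10,11,12,13,14,15): 0⊕0⊕1⊕1⊕1⊕0⊕1⊕0 = 0
Syndrome s8…s1 = 0001 → error at position 1.
Flip position 1: 100100100111010 → 000100100111010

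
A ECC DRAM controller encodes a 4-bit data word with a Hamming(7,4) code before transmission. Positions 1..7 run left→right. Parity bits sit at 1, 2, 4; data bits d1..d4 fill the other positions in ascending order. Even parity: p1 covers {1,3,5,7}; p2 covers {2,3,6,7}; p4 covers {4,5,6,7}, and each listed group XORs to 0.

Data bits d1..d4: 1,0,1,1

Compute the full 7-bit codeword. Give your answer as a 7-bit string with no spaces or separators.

Place data at non-parity positions: p1 p2 1 p4 0 1 1
p1 (pos 1,3,5,7): XOR of data positions = 1⊕0⊕1 = 0
p2 (pos 2,3,6,7): XOR of data positions = 1⊕1⊕1 = 1
p4 (pos 4,5,6,7): XOR of data positions = 0⊕1⊕1 = 0
Codeword: 0110011

0110011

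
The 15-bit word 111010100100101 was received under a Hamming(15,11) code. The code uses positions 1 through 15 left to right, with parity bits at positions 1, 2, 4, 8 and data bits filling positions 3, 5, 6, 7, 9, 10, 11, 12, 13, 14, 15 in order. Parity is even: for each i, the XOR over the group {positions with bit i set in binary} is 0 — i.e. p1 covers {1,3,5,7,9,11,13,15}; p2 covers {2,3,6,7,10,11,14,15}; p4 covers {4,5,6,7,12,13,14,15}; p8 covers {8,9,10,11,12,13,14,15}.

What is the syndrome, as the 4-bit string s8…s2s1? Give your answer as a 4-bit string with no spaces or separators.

s1 (pos 1,3,5,7,9,11,13,15): 1⊕1⊕1⊕1⊕0⊕0⊕1⊕1 = 0
s2 (pos 2,3,6,7,10,11,14,15): 1⊕1⊕0⊕1⊕1⊕0⊕0⊕1 = 1
s4 (pos 4,5,6,7,12,13,14,15): 0⊕1⊕0⊕1⊕0⊕1⊕0⊕1 = 0
s8 (pos 8,9,10,11,12,13,14,15): 0⊕0⊕1⊕0⊕0⊕1⊕0⊕1 = 1
Syndrome s8…s1 = 1010 → error at position 10.

1010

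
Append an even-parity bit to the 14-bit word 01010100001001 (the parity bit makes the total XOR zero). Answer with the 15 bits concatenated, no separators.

010101000010011

XOR of the 14 data bits: 0⊕1⊕0⊕1⊕0⊕1⊕0⊕0⊕0⊕0⊕1⊕0⊕0⊕1 = 1
Parity bit = 1 (so all 15 bits XOR to 0).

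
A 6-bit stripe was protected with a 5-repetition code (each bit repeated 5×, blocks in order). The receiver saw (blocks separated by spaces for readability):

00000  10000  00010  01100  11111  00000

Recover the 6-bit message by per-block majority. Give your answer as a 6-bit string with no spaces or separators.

000010

Block 1 (00000): 0 ones → 0
Block 2 (10000): 1 one → 0
Block 3 (00010): 1 one → 0
Block 4 (01100): 2 ones → 0
Block 5 (11111): 5 ones → 1
Block 6 (00000): 0 ones → 0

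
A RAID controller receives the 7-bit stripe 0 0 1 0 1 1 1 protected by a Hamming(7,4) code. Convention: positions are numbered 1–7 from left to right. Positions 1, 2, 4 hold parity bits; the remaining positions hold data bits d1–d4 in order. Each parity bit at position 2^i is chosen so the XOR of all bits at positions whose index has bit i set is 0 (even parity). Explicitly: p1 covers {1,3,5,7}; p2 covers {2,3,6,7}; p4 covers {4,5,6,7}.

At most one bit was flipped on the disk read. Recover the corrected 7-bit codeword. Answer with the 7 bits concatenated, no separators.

0010110

s1 (pos 1,3,5,7): 0⊕1⊕1⊕1 = 1
s2 (pos 2,3,6,7): 0⊕1⊕1⊕1 = 1
s4 (pos 4,5,6,7): 0⊕1⊕1⊕1 = 1
Syndrome s4…s1 = 111 → error at position 7.
Flip position 7: 0010111 → 0010110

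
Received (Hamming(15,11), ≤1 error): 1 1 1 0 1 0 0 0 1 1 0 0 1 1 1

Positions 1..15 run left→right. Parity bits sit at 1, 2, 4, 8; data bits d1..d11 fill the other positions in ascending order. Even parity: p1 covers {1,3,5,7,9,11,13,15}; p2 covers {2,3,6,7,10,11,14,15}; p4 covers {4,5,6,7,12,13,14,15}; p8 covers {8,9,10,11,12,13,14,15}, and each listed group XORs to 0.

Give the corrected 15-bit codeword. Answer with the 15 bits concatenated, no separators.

111010001000111

s1 (pos 1,3,5,7,9,11,13,15): 1⊕1⊕1⊕0⊕1⊕0⊕1⊕1 = 0
s2 (pos 2,3,6,7,10,11,14,15): 1⊕1⊕0⊕0⊕1⊕0⊕1⊕1 = 1
s4 (pos 4,5,6,7,12,13,14,15): 0⊕1⊕0⊕0⊕0⊕1⊕1⊕1 = 0
s8 (pos 8,9,10,11,12,13,14,15): 0⊕1⊕1⊕0⊕0⊕1⊕1⊕1 = 1
Syndrome s8…s1 = 1010 → error at position 10.
Flip position 10: 111010001100111 → 111010001000111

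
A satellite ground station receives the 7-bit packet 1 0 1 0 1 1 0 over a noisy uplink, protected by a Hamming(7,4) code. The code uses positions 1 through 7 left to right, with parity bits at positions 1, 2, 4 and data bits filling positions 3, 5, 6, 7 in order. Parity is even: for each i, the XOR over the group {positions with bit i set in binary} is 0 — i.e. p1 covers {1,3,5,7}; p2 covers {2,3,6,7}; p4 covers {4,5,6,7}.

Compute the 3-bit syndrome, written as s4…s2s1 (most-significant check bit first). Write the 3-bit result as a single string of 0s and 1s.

001

s1 (pos 1,3,5,7): 1⊕1⊕1⊕0 = 1
s2 (pos 2,3,6,7): 0⊕1⊕1⊕0 = 0
s4 (pos 4,5,6,7): 0⊕1⊕1⊕0 = 0
Syndrome s4…s1 = 001 → error at position 1.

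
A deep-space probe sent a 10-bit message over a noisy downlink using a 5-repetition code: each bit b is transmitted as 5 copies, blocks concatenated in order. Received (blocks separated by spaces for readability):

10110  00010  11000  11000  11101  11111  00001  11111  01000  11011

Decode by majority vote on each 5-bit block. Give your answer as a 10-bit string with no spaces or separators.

1000110101

Block 1 (10110): 3 ones → 1
Block 2 (00010): 1 one → 0
Block 3 (11000): 2 ones → 0
Block 4 (11000): 2 ones → 0
Block 5 (11101): 4 ones → 1
Block 6 (11111): 5 ones → 1
Block 7 (00001): 1 one → 0
Block 8 (11111): 5 ones → 1
Block 9 (01000): 1 one → 0
Block 10 (11011): 4 ones → 1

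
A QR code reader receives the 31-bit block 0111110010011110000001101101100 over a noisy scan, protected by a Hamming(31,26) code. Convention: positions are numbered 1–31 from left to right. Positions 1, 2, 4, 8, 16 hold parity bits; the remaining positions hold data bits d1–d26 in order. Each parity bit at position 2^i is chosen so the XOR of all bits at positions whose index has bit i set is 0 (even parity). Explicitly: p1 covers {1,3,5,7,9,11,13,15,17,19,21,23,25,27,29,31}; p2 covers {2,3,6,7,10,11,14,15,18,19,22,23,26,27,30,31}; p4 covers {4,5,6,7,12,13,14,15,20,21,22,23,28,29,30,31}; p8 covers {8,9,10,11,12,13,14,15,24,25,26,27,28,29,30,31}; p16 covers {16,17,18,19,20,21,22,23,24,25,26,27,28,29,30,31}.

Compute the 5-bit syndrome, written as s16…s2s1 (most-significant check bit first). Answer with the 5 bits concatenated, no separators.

s1 (pos 1,3,5,7,9,11,13,15,17,19,21,23,25,27,29,31): 0⊕1⊕1⊕0⊕1⊕0⊕1⊕1⊕0⊕0⊕0⊕1⊕1⊕0⊕1⊕0 = 0
s2 (pos 2,3,6,7,10,11,14,15,18,19,22,23,26,27,30,31): 1⊕1⊕1⊕0⊕0⊕0⊕1⊕1⊕0⊕0⊕1⊕1⊕1⊕0⊕0⊕0 = 0
s4 (pos 4,5,6,7,12,13,14,15,20,21,22,23,28,29,30,31): 1⊕1⊕1⊕0⊕1⊕1⊕1⊕1⊕0⊕0⊕1⊕1⊕1⊕1⊕0⊕0 = 1
s8 (pos 8,9,10,11,12,13,14,15,24,25,26,27,28,29,30,31): 0⊕1⊕0⊕0⊕1⊕1⊕1⊕1⊕0⊕1⊕1⊕0⊕1⊕1⊕0⊕0 = 1
s16 (pos 16,17,18,19,20,21,22,23,24,25,26,27,28,29,30,31): 0⊕0⊕0⊕0⊕0⊕0⊕1⊕1⊕0⊕1⊕1⊕0⊕1⊕1⊕0⊕0 = 0
Syndrome s16…s1 = 01100 → error at position 12.

01100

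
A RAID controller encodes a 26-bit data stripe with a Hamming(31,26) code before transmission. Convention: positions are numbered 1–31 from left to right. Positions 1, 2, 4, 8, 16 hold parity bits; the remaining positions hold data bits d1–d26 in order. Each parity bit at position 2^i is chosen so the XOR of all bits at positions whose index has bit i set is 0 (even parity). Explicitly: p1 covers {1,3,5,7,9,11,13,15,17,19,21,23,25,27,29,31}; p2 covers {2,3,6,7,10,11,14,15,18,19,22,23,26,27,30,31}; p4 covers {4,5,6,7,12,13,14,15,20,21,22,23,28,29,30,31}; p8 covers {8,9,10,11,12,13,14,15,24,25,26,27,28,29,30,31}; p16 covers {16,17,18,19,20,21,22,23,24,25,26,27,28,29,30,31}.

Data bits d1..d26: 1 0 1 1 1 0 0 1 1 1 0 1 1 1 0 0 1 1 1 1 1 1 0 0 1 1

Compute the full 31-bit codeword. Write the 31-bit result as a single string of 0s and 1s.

Place data at non-parity positions: p1 p2 1 p4 0 1 1 p8 1 0 0 1 1 1 0 p16 1 1 1 0 0 1 1 1 1 1 1 0 0 1 1
p1 (pos 1,3,5,7,9,11,13,15,17,19,21,23,25,27,29,31): XOR of data positions = 1⊕0⊕1⊕1⊕0⊕1⊕0⊕1⊕1⊕0⊕1⊕1⊕1⊕0⊕1 = 0
p2 (pos 2,3,6,7,10,11,14,15,18,19,22,23,26,27,30,31): XOR of data positions = 1⊕1⊕1⊕0⊕0⊕1⊕0⊕1⊕1⊕1⊕1⊕1⊕1⊕1⊕1 = 0
p4 (pos 4,5,6,7,12,13,14,15,20,21,22,23,28,29,30,31): XOR of data positions = 0⊕1⊕1⊕1⊕1⊕1⊕0⊕0⊕0⊕1⊕1⊕0⊕0⊕1⊕1 = 1
p8 (pos 8,9,10,11,12,13,14,15,24,25,26,27,28,29,30,31): XOR of data positions = 1⊕0⊕0⊕1⊕1⊕1⊕0⊕1⊕1⊕1⊕1⊕0⊕0⊕1⊕1 = 0
p16 (pos 16,17,18,19,20,21,22,23,24,25,26,27,28,29,30,31): XOR of data positions = 1⊕1⊕1⊕0⊕0⊕1⊕1⊕1⊕1⊕1⊕1⊕0⊕0⊕1⊕1 = 1
Codeword: 0011011010011101111001111110011

0011011010011101111001111110011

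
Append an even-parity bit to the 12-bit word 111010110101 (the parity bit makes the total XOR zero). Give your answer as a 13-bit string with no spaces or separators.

1110101101010

XOR of the 12 data bits: 1⊕1⊕1⊕0⊕1⊕0⊕1⊕1⊕0⊕1⊕0⊕1 = 0
Parity bit = 0 (so all 13 bits XOR to 0).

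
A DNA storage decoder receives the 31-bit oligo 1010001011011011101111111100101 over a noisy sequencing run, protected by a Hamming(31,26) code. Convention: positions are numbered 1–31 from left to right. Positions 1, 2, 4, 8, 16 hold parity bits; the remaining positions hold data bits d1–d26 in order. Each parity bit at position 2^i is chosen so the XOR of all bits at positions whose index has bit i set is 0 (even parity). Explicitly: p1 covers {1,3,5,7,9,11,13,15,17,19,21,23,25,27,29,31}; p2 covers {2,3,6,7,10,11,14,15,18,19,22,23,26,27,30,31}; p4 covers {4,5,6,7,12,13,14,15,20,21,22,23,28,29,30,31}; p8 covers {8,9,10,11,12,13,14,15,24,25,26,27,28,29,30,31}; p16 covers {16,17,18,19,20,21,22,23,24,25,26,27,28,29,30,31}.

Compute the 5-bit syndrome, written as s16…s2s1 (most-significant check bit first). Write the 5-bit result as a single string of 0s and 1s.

s1 (pos 1,3,5,7,9,11,13,15,17,19,21,23,25,27,29,31): 1⊕1⊕0⊕1⊕1⊕0⊕1⊕1⊕1⊕1⊕1⊕1⊕1⊕0⊕1⊕1 = 1
s2 (pos 2,3,6,7,10,11,14,15,18,19,22,23,26,27,30,31): 0⊕1⊕0⊕1⊕1⊕0⊕0⊕1⊕0⊕1⊕1⊕1⊕1⊕0⊕0⊕1 = 1
s4 (pos 4,5,6,7,12,13,14,15,20,21,22,23,28,29,30,31): 0⊕0⊕0⊕1⊕1⊕1⊕0⊕1⊕1⊕1⊕1⊕1⊕0⊕1⊕0⊕1 = 0
s8 (pos 8,9,10,11,12,13,14,15,24,25,26,27,28,29,30,31): 0⊕1⊕1⊕0⊕1⊕1⊕0⊕1⊕1⊕1⊕1⊕0⊕0⊕1⊕0⊕1 = 0
s16 (pos 16,17,18,19,20,21,22,23,24,25,26,27,28,29,30,31): 1⊕1⊕0⊕1⊕1⊕1⊕1⊕1⊕1⊕1⊕1⊕0⊕0⊕1⊕0⊕1 = 0
Syndrome s16…s1 = 00011 → error at position 3.

00011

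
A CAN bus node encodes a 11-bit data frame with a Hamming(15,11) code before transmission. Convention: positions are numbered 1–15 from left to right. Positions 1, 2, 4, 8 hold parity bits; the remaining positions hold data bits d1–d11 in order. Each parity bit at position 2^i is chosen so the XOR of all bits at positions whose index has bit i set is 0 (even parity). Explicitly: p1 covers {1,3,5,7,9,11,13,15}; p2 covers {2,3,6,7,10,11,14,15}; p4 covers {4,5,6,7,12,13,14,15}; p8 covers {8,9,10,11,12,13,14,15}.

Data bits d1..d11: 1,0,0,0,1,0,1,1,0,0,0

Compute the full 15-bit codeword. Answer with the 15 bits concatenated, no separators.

Place data at non-parity positions: p1 p2 1 p4 0 0 0 p8 1 0 1 1 0 0 0
p1 (pos 1,3,5,7,9,11,13,15): XOR of data positions = 1⊕0⊕0⊕1⊕1⊕0⊕0 = 1
p2 (pos 2,3,6,7,10,11,14,15): XOR of data positions = 1⊕0⊕0⊕0⊕1⊕0⊕0 = 0
p4 (pos 4,5,6,7,12,13,14,15): XOR of data positions = 0⊕0⊕0⊕1⊕0⊕0⊕0 = 1
p8 (pos 8,9,10,11,12,13,14,15): XOR of data positions = 1⊕0⊕1⊕1⊕0⊕0⊕0 = 1
Codeword: 101100011011000

101100011011000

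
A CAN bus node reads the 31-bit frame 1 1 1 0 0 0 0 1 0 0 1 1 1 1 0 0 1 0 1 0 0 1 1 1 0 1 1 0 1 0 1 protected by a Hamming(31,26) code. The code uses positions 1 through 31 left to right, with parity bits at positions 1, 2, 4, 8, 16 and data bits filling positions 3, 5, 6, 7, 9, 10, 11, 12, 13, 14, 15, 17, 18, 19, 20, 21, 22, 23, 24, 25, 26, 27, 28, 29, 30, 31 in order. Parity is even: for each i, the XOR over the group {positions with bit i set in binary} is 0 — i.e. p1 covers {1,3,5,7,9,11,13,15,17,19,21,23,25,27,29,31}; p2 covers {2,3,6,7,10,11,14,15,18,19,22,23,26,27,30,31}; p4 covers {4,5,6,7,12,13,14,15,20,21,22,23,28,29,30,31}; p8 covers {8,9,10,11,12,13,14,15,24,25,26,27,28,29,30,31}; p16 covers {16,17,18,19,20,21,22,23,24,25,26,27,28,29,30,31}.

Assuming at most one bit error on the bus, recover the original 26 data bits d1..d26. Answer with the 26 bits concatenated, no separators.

s1 (pos 1,3,5,7,9,11,13,15,17,19,21,23,25,27,29,31): 1⊕1⊕0⊕0⊕0⊕1⊕1⊕0⊕1⊕1⊕0⊕1⊕0⊕1⊕1⊕1 = 0
s2 (pos 2,3,6,7,10,11,14,15,18,19,22,23,26,27,30,31): 1⊕1⊕0⊕0⊕0⊕1⊕1⊕0⊕0⊕1⊕1⊕1⊕1⊕1⊕0⊕1 = 0
s4 (pos 4,5,6,7,12,13,14,15,20,21,22,23,28,29,30,31): 0⊕0⊕0⊕0⊕1⊕1⊕1⊕0⊕0⊕0⊕1⊕1⊕0⊕1⊕0⊕1 = 1
s8 (pos 8,9,10,11,12,13,14,15,24,25,26,27,28,29,30,31): 1⊕0⊕0⊕1⊕1⊕1⊕1⊕0⊕1⊕0⊕1⊕1⊕0⊕1⊕0⊕1 = 0
s16 (pos 16,17,18,19,20,21,22,23,24,25,26,27,28,29,30,31): 0⊕1⊕0⊕1⊕0⊕0⊕1⊕1⊕1⊕0⊕1⊕1⊕0⊕1⊕0⊕1 = 1
Syndrome s16…s1 = 10100 → error at position 20.
Flip position 20: 1110000100111100101001110110101 → 1110000100111100101101110110101
Read data bits from positions 3,5,6,7,9,10,11,12,13,14,15,17,18,19,20,21,22,23,24,25,26,27,28,29,30,31: 10000011110101101110110101

10000011110101101110110101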